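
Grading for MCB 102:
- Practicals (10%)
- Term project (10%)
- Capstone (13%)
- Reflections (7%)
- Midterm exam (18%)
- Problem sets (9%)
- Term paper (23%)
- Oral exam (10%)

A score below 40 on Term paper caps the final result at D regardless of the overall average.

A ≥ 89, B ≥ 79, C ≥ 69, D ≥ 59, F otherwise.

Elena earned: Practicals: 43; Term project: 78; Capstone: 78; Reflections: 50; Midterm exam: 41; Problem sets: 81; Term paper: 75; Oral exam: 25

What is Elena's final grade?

Term paper score 75 ≥ 40: minimum met.
Weighted total:
  Practicals 43 × 0.1 = 4.3
  Term project 78 × 0.1 = 7.8
  Capstone 78 × 0.13 = 10.14
  Reflections 50 × 0.07 = 3.5
  Midterm exam 41 × 0.18 = 7.38
  Problem sets 81 × 0.09 = 7.29
  Term paper 75 × 0.23 = 17.25
  Oral exam 25 × 0.1 = 2.5
Sum = 60.16
60.16 is ≥ 59 and < 69 → D

D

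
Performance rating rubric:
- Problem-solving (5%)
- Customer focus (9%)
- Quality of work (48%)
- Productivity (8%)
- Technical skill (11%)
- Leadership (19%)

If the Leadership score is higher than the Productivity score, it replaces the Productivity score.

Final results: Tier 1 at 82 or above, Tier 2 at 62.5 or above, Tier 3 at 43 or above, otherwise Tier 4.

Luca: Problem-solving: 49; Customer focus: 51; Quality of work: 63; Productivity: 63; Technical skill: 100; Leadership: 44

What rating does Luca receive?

Leadership (44) ≤ Productivity (63), so Productivity stays at 63.
Weighted total:
  Problem-solving 49 × 0.05 = 2.45
  Customer focus 51 × 0.09 = 4.59
  Quality of work 63 × 0.48 = 30.24
  Productivity 63 × 0.08 = 5.04
  Technical skill 100 × 0.11 = 11
  Leadership 44 × 0.19 = 8.36
Sum = 61.68
61.68 is ≥ 43 and < 62.5 → Tier 3

Tier 3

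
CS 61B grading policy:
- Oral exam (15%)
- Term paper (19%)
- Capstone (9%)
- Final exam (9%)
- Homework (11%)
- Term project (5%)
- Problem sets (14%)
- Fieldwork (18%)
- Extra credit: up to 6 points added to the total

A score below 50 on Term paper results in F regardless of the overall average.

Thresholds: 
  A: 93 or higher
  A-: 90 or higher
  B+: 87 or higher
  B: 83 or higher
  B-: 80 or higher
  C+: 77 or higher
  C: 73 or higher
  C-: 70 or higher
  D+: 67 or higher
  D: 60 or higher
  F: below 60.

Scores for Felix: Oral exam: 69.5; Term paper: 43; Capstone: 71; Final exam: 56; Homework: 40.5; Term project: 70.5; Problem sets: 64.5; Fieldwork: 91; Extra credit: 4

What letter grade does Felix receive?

F

Term paper score 43 < 50: minimum not met.
Weighted total:
  Oral exam 69.5 × 0.15 = 10.425
  Term paper 43 × 0.19 = 8.17
  Capstone 71 × 0.09 = 6.39
  Final exam 56 × 0.09 = 5.04
  Homework 40.5 × 0.11 = 4.455
  Term project 70.5 × 0.05 = 3.525
  Problem sets 64.5 × 0.14 = 9.03
  Fieldwork 91 × 0.18 = 16.38
Sum = 63.415
Extra credit: 63.415 + 4 = 67.415
Because the Term paper minimum was not met, the result is F.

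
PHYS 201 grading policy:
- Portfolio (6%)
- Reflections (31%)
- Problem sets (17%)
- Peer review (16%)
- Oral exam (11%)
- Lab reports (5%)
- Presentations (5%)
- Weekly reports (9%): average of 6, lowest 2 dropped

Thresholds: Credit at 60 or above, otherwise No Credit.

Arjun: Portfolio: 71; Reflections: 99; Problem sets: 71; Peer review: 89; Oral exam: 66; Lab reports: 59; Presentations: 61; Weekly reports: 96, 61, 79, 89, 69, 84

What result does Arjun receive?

Weekly reports: drop 61, 69 → average of remaining 4 = 348/4 = 87
Weighted total:
  Portfolio 71 × 0.06 = 4.26
  Reflections 99 × 0.31 = 30.69
  Problem sets 71 × 0.17 = 12.07
  Peer review 89 × 0.16 = 14.24
  Oral exam 66 × 0.11 = 7.26
  Lab reports 59 × 0.05 = 2.95
  Presentations 61 × 0.05 = 3.05
  Weekly reports 87 × 0.09 = 7.83
Sum = 82.35
82.35 ≥ 60 → Credit

Credit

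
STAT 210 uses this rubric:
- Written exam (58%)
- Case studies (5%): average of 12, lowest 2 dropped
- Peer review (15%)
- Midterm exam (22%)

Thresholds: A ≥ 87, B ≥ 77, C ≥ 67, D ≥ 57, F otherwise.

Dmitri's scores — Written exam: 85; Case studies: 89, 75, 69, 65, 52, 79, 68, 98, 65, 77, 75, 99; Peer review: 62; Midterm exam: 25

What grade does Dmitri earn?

Case studies: drop 52, 65 → average of remaining 10 = 794/10 = 79.4
Weighted total:
  Written exam 85 × 0.58 = 49.3
  Case studies 79.4 × 0.05 = 3.97
  Peer review 62 × 0.15 = 9.3
  Midterm exam 25 × 0.22 = 5.5
Sum = 68.07
68.07 is ≥ 67 and < 77 → C

C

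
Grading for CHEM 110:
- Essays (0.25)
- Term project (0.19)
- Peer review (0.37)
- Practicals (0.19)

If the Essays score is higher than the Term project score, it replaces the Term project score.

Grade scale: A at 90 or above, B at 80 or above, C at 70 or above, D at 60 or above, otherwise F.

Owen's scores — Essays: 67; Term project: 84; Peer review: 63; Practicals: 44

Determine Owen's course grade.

Essays (67) ≤ Term project (84), so Term project stays at 84.
Weighted total:
  Essays 67 × 0.25 = 16.75
  Term project 84 × 0.19 = 15.96
  Peer review 63 × 0.37 = 23.31
  Practicals 44 × 0.19 = 8.36
Sum = 64.38
64.38 is ≥ 60 and < 70 → D

D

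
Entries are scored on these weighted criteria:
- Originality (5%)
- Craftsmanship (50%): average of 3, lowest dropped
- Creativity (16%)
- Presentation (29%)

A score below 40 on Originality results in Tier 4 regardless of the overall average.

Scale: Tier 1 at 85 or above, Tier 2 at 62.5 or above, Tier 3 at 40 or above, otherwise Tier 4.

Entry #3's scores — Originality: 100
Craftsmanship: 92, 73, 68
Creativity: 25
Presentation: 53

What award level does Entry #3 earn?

Craftsmanship: drop 68 → average of remaining 2 = 165/2 = 82.5
Originality score 100 ≥ 40: minimum met.
Weighted total:
  Originality 100 × 0.05 = 5
  Craftsmanship 82.5 × 0.5 = 41.25
  Creativity 25 × 0.16 = 4
  Presentation 53 × 0.29 = 15.37
Sum = 65.62
65.62 is ≥ 62.5 and < 85 → Tier 2

Tier 2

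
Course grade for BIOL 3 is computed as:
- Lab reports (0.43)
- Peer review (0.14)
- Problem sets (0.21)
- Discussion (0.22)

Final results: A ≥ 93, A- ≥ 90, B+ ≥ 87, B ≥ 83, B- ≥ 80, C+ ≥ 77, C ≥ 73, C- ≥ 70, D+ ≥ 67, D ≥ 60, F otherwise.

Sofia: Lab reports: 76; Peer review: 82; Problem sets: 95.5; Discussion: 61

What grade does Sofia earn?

C+

Weighted total:
  Lab reports 76 × 0.43 = 32.68
  Peer review 82 × 0.14 = 11.48
  Problem sets 95.5 × 0.21 = 20.055
  Discussion 61 × 0.22 = 13.42
Sum = 77.635
77.635 is ≥ 77 and < 80 → C+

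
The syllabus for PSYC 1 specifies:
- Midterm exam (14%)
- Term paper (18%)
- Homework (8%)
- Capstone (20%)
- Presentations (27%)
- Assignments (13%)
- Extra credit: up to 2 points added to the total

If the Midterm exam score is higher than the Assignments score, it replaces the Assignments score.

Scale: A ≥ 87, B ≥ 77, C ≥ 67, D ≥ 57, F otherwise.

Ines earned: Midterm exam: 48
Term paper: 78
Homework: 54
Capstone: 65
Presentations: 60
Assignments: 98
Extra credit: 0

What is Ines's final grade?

C

Midterm exam (48) ≤ Assignments (98), so Assignments stays at 98.
Weighted total:
  Midterm exam 48 × 0.14 = 6.72
  Term paper 78 × 0.18 = 14.04
  Homework 54 × 0.08 = 4.32
  Capstone 65 × 0.2 = 13
  Presentations 60 × 0.27 = 16.2
  Assignments 98 × 0.13 = 12.74
Sum = 67.02
Extra credit: 67.02 + 0 = 67.02
67.02 is ≥ 67 and < 77 → C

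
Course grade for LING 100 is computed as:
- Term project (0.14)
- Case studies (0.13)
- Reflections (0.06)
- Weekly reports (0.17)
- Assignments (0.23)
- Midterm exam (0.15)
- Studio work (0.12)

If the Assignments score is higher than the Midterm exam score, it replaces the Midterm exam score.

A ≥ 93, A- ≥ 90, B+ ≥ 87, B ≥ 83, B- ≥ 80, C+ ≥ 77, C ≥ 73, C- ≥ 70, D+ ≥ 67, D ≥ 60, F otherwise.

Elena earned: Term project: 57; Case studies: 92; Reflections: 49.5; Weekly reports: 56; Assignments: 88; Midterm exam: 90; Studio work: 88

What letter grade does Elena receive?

C

Assignments (88) ≤ Midterm exam (90), so Midterm exam stays at 90.
Weighted total:
  Term project 57 × 0.14 = 7.98
  Case studies 92 × 0.13 = 11.96
  Reflections 49.5 × 0.06 = 2.97
  Weekly reports 56 × 0.17 = 9.52
  Assignments 88 × 0.23 = 20.24
  Midterm exam 90 × 0.15 = 13.5
  Studio work 88 × 0.12 = 10.56
Sum = 76.73
76.73 is ≥ 73 and < 77 → C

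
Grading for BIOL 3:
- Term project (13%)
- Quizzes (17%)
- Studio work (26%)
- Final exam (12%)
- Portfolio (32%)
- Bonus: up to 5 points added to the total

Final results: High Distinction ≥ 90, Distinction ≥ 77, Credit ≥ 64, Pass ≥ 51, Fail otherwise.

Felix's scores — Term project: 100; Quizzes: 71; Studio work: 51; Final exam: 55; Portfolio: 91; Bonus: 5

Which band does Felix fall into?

Distinction

Weighted total:
  Term project 100 × 0.13 = 13
  Quizzes 71 × 0.17 = 12.07
  Studio work 51 × 0.26 = 13.26
  Final exam 55 × 0.12 = 6.6
  Portfolio 91 × 0.32 = 29.12
Sum = 74.05
Bonus: 74.05 + 5 = 79.05
79.05 is ≥ 77 and < 90 → Distinction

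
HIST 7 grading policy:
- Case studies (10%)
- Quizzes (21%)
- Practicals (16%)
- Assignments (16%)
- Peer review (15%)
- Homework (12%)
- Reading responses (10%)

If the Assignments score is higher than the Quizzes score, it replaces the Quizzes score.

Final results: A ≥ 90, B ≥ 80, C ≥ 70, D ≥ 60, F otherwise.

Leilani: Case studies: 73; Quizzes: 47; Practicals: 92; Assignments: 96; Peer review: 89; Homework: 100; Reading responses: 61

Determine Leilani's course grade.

B

Assignments (96) > Quizzes (47), so Quizzes counts as 96.
Weighted total:
  Case studies 73 × 0.1 = 7.3
  Quizzes 96 × 0.21 = 20.16
  Practicals 92 × 0.16 = 14.72
  Assignments 96 × 0.16 = 15.36
  Peer review 89 × 0.15 = 13.35
  Homework 100 × 0.12 = 12
  Reading responses 61 × 0.1 = 6.1
Sum = 88.99
88.99 is ≥ 80 and < 90 → B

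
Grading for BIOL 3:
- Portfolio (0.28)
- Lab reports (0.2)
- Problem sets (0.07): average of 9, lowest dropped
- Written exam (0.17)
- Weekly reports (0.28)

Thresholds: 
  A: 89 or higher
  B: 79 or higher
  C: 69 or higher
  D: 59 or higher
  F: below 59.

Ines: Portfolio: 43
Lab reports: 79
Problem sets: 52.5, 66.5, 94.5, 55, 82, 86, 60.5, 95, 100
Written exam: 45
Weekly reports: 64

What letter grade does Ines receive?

Problem sets: drop 52.5 → average of remaining 8 = 639.5/8 = 79.9375
Weighted total:
  Portfolio 43 × 0.28 = 12.04
  Lab reports 79 × 0.2 = 15.8
  Problem sets 79.9375 × 0.07 = 5.595625
  Written exam 45 × 0.17 = 7.65
  Weekly reports 64 × 0.28 = 17.92
Sum = 59.005625
59.005625 is ≥ 59 and < 69 → D

D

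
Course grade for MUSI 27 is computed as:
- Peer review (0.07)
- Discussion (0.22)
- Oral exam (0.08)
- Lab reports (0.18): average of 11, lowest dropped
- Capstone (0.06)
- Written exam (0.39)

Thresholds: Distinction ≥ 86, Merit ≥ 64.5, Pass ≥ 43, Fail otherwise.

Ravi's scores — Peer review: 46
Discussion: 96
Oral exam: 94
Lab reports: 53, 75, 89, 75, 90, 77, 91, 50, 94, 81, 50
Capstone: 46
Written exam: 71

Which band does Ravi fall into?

Merit

Lab reports: drop 50 → average of remaining 10 = 775/10 = 77.5
Weighted total:
  Peer review 46 × 0.07 = 3.22
  Discussion 96 × 0.22 = 21.12
  Oral exam 94 × 0.08 = 7.52
  Lab reports 77.5 × 0.18 = 13.95
  Capstone 46 × 0.06 = 2.76
  Written exam 71 × 0.39 = 27.69
Sum = 76.26
76.26 is ≥ 64.5 and < 86 → Merit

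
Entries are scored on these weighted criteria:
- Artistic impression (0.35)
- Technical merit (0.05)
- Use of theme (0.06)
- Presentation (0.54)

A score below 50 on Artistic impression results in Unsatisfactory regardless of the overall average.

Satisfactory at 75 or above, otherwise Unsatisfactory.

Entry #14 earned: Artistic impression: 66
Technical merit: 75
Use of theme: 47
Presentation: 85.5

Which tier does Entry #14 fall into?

Satisfactory

Artistic impression score 66 ≥ 50: minimum met.
Weighted total:
  Artistic impression 66 × 0.35 = 23.1
  Technical merit 75 × 0.05 = 3.75
  Use of theme 47 × 0.06 = 2.82
  Presentation 85.5 × 0.54 = 46.17
Sum = 75.84
75.84 ≥ 75 → Satisfactory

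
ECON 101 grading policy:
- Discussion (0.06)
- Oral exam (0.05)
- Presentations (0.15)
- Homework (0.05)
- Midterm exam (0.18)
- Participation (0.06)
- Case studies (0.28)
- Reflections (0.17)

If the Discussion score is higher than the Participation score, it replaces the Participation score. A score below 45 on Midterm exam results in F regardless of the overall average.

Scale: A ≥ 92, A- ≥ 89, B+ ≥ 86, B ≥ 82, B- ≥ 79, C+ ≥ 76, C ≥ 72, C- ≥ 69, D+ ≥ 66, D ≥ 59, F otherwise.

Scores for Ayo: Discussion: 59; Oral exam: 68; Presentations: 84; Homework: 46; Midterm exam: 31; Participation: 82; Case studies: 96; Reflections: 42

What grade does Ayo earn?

F

Discussion (59) ≤ Participation (82), so Participation stays at 82.
Midterm exam score 31 < 45: minimum not met.
Weighted total:
  Discussion 59 × 0.06 = 3.54
  Oral exam 68 × 0.05 = 3.4
  Presentations 84 × 0.15 = 12.6
  Homework 46 × 0.05 = 2.3
  Midterm exam 31 × 0.18 = 5.58
  Participation 82 × 0.06 = 4.92
  Case studies 96 × 0.28 = 26.88
  Reflections 42 × 0.17 = 7.14
Sum = 66.36
Because the Midterm exam minimum was not met, the result is F.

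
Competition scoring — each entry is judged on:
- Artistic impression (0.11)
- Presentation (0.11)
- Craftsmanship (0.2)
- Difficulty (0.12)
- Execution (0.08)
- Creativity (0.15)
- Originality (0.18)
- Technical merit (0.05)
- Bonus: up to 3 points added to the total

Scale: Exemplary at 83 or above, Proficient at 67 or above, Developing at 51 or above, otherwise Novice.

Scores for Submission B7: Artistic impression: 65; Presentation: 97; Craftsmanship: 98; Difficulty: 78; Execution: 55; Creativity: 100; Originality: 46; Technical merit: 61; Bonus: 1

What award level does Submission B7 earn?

Weighted total:
  Artistic impression 65 × 0.11 = 7.15
  Presentation 97 × 0.11 = 10.67
  Craftsmanship 98 × 0.2 = 19.6
  Difficulty 78 × 0.12 = 9.36
  Execution 55 × 0.08 = 4.4
  Creativity 100 × 0.15 = 15
  Originality 46 × 0.18 = 8.28
  Technical merit 61 × 0.05 = 3.05
Sum = 77.51
Bonus: 77.51 + 1 = 78.51
78.51 is ≥ 67 and < 83 → Proficient

Proficient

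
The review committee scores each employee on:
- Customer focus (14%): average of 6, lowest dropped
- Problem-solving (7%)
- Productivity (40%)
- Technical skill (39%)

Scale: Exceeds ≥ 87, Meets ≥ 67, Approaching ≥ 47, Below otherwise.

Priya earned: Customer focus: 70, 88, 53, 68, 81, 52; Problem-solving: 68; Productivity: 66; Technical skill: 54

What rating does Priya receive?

Approaching

Customer focus: drop 52 → average of remaining 5 = 360/5 = 72
Weighted total:
  Customer focus 72 × 0.14 = 10.08
  Problem-solving 68 × 0.07 = 4.76
  Productivity 66 × 0.4 = 26.4
  Technical skill 54 × 0.39 = 21.06
Sum = 62.3
62.3 is ≥ 47 and < 67 → Approaching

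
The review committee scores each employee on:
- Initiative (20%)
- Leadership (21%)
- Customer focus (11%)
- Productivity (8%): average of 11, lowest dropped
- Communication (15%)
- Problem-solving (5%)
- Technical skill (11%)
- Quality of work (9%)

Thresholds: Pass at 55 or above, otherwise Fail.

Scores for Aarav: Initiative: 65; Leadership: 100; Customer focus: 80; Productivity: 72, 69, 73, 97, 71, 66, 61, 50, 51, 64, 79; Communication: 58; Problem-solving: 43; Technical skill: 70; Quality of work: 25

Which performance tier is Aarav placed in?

Pass

Productivity: drop 50 → average of remaining 10 = 703/10 = 70.3
Weighted total:
  Initiative 65 × 0.2 = 13
  Leadership 100 × 0.21 = 21
  Customer focus 80 × 0.11 = 8.8
  Productivity 70.3 × 0.08 = 5.624
  Communication 58 × 0.15 = 8.7
  Problem-solving 43 × 0.05 = 2.15
  Technical skill 70 × 0.11 = 7.7
  Quality of work 25 × 0.09 = 2.25
Sum = 69.224
69.224 ≥ 55 → Pass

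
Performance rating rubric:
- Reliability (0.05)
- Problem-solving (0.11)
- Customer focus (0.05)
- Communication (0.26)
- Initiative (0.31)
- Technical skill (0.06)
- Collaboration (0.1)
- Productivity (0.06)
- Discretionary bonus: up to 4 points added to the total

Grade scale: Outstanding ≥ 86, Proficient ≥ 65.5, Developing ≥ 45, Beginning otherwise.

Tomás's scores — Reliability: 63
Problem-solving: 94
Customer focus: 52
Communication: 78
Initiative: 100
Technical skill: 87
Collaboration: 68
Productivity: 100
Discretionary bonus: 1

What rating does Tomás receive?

Outstanding

Weighted total:
  Reliability 63 × 0.05 = 3.15
  Problem-solving 94 × 0.11 = 10.34
  Customer focus 52 × 0.05 = 2.6
  Communication 78 × 0.26 = 20.28
  Initiative 100 × 0.31 = 31
  Technical skill 87 × 0.06 = 5.22
  Collaboration 68 × 0.1 = 6.8
  Productivity 100 × 0.06 = 6
Sum = 85.39
Discretionary bonus: 85.39 + 1 = 86.39
86.39 ≥ 86 → Outstanding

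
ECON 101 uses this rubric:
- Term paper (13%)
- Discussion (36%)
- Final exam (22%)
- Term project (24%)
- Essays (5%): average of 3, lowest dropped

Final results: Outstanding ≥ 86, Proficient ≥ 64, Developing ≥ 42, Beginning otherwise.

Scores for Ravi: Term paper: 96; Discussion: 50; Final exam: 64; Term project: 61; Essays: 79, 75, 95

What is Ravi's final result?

Developing

Essays: drop 75 → average of remaining 2 = 174/2 = 87
Weighted total:
  Term paper 96 × 0.13 = 12.48
  Discussion 50 × 0.36 = 18
  Final exam 64 × 0.22 = 14.08
  Term project 61 × 0.24 = 14.64
  Essays 87 × 0.05 = 4.35
Sum = 63.55
63.55 is ≥ 42 and < 64 → Developing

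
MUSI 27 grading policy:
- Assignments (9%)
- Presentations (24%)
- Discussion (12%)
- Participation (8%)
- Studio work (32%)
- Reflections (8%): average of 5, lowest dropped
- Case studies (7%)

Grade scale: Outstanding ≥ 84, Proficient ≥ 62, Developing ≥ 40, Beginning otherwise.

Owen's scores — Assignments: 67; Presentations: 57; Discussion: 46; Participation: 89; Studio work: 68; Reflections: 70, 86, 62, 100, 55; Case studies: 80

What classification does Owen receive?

Reflections: drop 55 → average of remaining 4 = 318/4 = 79.5
Weighted total:
  Assignments 67 × 0.09 = 6.03
  Presentations 57 × 0.24 = 13.68
  Discussion 46 × 0.12 = 5.52
  Participation 89 × 0.08 = 7.12
  Studio work 68 × 0.32 = 21.76
  Reflections 79.5 × 0.08 = 6.36
  Case studies 80 × 0.07 = 5.6
Sum = 66.07
66.07 is ≥ 62 and < 84 → Proficient

Proficient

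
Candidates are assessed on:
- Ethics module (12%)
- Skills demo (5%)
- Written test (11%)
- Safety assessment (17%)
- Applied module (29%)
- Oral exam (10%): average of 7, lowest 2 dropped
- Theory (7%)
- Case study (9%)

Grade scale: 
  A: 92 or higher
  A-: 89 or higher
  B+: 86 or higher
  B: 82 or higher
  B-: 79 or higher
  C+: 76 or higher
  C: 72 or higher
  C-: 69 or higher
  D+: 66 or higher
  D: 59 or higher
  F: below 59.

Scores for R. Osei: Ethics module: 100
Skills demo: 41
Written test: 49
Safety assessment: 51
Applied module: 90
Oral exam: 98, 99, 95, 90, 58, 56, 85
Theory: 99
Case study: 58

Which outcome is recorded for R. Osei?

C

Oral exam: drop 56, 58 → average of remaining 5 = 467/5 = 93.4
Weighted total:
  Ethics module 100 × 0.12 = 12
  Skills demo 41 × 0.05 = 2.05
  Written test 49 × 0.11 = 5.39
  Safety assessment 51 × 0.17 = 8.67
  Applied module 90 × 0.29 = 26.1
  Oral exam 93.4 × 0.1 = 9.34
  Theory 99 × 0.07 = 6.93
  Case study 58 × 0.09 = 5.22
Sum = 75.7
75.7 is ≥ 72 and < 76 → C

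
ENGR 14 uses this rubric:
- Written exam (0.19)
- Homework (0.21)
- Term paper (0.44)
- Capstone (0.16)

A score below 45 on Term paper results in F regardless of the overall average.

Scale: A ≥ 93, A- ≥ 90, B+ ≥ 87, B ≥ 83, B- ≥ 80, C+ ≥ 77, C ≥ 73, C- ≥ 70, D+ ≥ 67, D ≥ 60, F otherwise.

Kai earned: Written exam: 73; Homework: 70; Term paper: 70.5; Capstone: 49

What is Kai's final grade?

Term paper score 70.5 ≥ 45: minimum met.
Weighted total:
  Written exam 73 × 0.19 = 13.87
  Homework 70 × 0.21 = 14.7
  Term paper 70.5 × 0.44 = 31.02
  Capstone 49 × 0.16 = 7.84
Sum = 67.43
67.43 is ≥ 67 and < 70 → D+

D+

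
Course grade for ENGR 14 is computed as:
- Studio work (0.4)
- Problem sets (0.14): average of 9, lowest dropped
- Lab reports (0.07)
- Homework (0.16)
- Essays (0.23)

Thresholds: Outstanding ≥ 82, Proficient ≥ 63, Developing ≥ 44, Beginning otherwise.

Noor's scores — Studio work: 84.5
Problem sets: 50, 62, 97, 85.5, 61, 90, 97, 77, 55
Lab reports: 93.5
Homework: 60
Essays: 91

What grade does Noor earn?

Proficient

Problem sets: drop 50 → average of remaining 8 = 624.5/8 = 78.0625
Weighted total:
  Studio work 84.5 × 0.4 = 33.8
  Problem sets 78.0625 × 0.14 = 10.92875
  Lab reports 93.5 × 0.07 = 6.545
  Homework 60 × 0.16 = 9.6
  Essays 91 × 0.23 = 20.93
Sum = 81.80375
81.80375 is ≥ 63 and < 82 → Proficient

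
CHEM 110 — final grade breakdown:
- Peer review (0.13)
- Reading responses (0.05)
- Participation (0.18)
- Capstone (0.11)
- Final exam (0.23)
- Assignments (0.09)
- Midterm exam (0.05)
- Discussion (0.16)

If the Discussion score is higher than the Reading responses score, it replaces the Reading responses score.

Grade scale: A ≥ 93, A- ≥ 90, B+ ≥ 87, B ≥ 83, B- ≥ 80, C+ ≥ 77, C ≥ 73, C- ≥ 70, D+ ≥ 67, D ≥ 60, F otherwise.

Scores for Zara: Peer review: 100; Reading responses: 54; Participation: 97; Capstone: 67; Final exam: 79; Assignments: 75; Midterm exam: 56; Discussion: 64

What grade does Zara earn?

Discussion (64) > Reading responses (54), so Reading responses counts as 64.
Weighted total:
  Peer review 100 × 0.13 = 13
  Reading responses 64 × 0.05 = 3.2
  Participation 97 × 0.18 = 17.46
  Capstone 67 × 0.11 = 7.37
  Final exam 79 × 0.23 = 18.17
  Assignments 75 × 0.09 = 6.75
  Midterm exam 56 × 0.05 = 2.8
  Discussion 64 × 0.16 = 10.24
Sum = 78.99
78.99 is ≥ 77 and < 80 → C+

C+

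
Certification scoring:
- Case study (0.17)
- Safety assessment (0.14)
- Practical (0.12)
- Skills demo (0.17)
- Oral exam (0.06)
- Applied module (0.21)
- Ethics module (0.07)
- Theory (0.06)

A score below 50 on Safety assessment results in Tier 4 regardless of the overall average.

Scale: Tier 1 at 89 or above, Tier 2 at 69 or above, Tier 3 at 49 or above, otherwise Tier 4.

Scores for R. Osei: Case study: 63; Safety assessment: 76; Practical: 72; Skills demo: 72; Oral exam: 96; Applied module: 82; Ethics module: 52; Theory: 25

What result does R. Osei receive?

Safety assessment score 76 ≥ 50: minimum met.
Weighted total:
  Case study 63 × 0.17 = 10.71
  Safety assessment 76 × 0.14 = 10.64
  Practical 72 × 0.12 = 8.64
  Skills demo 72 × 0.17 = 12.24
  Oral exam 96 × 0.06 = 5.76
  Applied module 82 × 0.21 = 17.22
  Ethics module 52 × 0.07 = 3.64
  Theory 25 × 0.06 = 1.5
Sum = 70.35
70.35 is ≥ 69 and < 89 → Tier 2

Tier 2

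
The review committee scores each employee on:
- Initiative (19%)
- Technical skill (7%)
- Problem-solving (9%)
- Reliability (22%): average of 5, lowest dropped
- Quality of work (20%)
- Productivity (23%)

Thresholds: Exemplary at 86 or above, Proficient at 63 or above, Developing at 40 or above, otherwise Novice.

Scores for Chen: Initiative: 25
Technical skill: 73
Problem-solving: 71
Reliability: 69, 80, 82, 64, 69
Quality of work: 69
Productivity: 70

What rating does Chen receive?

Reliability: drop 64 → average of remaining 4 = 300/4 = 75
Weighted total:
  Initiative 25 × 0.19 = 4.75
  Technical skill 73 × 0.07 = 5.11
  Problem-solving 71 × 0.09 = 6.39
  Reliability 75 × 0.22 = 16.5
  Quality of work 69 × 0.2 = 13.8
  Productivity 70 × 0.23 = 16.1
Sum = 62.65
62.65 is ≥ 40 and < 63 → Developing

Developing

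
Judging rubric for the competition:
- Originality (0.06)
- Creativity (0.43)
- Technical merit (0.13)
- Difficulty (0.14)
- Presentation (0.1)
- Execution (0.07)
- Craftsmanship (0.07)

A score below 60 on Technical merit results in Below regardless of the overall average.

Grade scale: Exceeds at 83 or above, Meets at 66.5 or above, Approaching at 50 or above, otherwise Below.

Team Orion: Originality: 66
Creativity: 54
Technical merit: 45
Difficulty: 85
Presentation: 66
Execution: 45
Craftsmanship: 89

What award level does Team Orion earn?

Technical merit score 45 < 60: minimum not met.
Weighted total:
  Originality 66 × 0.06 = 3.96
  Creativity 54 × 0.43 = 23.22
  Technical merit 45 × 0.13 = 5.85
  Difficulty 85 × 0.14 = 11.9
  Presentation 66 × 0.1 = 6.6
  Execution 45 × 0.07 = 3.15
  Craftsmanship 89 × 0.07 = 6.23
Sum = 60.91
Because the Technical merit minimum was not met, the result is Below.

Below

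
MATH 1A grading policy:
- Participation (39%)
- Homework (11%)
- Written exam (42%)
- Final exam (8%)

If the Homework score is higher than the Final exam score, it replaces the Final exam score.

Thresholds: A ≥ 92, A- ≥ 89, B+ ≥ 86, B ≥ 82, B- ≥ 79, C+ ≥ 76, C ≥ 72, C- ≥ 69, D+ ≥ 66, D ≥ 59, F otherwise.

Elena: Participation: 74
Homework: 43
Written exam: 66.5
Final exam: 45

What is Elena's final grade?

D

Homework (43) ≤ Final exam (45), so Final exam stays at 45.
Weighted total:
  Participation 74 × 0.39 = 28.86
  Homework 43 × 0.11 = 4.73
  Written exam 66.5 × 0.42 = 27.93
  Final exam 45 × 0.08 = 3.6
Sum = 65.12
65.12 is ≥ 59 and < 66 → D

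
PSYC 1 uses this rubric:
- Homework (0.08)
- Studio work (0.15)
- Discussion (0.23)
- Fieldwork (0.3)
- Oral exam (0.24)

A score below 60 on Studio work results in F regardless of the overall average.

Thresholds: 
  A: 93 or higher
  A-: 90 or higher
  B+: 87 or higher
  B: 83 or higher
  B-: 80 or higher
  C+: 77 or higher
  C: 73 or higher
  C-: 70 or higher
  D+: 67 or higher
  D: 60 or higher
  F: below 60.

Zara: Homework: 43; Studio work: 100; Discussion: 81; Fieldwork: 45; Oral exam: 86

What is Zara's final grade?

C-

Studio work score 100 ≥ 60: minimum met.
Weighted total:
  Homework 43 × 0.08 = 3.44
  Studio work 100 × 0.15 = 15
  Discussion 81 × 0.23 = 18.63
  Fieldwork 45 × 0.3 = 13.5
  Oral exam 86 × 0.24 = 20.64
Sum = 71.21
71.21 is ≥ 70 and < 73 → C-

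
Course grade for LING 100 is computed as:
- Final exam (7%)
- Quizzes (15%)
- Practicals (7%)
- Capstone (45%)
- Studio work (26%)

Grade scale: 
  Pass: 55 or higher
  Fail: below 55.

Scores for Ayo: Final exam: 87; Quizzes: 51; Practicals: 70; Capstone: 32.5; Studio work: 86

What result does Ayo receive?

Pass

Weighted total:
  Final exam 87 × 0.07 = 6.09
  Quizzes 51 × 0.15 = 7.65
  Practicals 70 × 0.07 = 4.9
  Capstone 32.5 × 0.45 = 14.625
  Studio work 86 × 0.26 = 22.36
Sum = 55.625
55.625 ≥ 55 → Pass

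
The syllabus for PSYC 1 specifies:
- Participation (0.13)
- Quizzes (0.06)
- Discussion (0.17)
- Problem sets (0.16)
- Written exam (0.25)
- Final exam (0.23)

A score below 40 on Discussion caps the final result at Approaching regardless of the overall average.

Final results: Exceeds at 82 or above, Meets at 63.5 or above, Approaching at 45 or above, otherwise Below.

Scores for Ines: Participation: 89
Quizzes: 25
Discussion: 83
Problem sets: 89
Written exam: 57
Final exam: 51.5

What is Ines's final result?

Discussion score 83 ≥ 40: minimum met.
Weighted total:
  Participation 89 × 0.13 = 11.57
  Quizzes 25 × 0.06 = 1.5
  Discussion 83 × 0.17 = 14.11
  Problem sets 89 × 0.16 = 14.24
  Written exam 57 × 0.25 = 14.25
  Final exam 51.5 × 0.23 = 11.845
Sum = 67.515
67.515 is ≥ 63.5 and < 82 → Meets

Meets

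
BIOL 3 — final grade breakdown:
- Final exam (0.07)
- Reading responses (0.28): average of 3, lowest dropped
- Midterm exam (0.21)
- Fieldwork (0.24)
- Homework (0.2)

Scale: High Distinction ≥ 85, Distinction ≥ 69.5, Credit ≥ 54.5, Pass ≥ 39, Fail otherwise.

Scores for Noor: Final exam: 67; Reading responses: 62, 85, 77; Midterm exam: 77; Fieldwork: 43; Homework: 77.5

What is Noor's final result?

Reading responses: drop 62 → average of remaining 2 = 162/2 = 81
Weighted total:
  Final exam 67 × 0.07 = 4.69
  Reading responses 81 × 0.28 = 22.68
  Midterm exam 77 × 0.21 = 16.17
  Fieldwork 43 × 0.24 = 10.32
  Homework 77.5 × 0.2 = 15.5
Sum = 69.36
69.36 is ≥ 54.5 and < 69.5 → Credit

Credit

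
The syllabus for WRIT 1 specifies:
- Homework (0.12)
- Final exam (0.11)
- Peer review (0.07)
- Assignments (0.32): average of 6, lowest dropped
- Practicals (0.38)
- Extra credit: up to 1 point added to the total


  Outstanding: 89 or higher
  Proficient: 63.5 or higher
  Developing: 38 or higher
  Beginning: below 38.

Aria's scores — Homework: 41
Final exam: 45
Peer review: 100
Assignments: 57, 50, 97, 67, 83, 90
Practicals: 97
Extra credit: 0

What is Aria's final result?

Proficient

Assignments: drop 50 → average of remaining 5 = 394/5 = 78.8
Weighted total:
  Homework 41 × 0.12 = 4.92
  Final exam 45 × 0.11 = 4.95
  Peer review 100 × 0.07 = 7
  Assignments 78.8 × 0.32 = 25.216
  Practicals 97 × 0.38 = 36.86
Sum = 78.946
Extra credit: 78.946 + 0 = 78.946
78.946 is ≥ 63.5 and < 89 → Proficient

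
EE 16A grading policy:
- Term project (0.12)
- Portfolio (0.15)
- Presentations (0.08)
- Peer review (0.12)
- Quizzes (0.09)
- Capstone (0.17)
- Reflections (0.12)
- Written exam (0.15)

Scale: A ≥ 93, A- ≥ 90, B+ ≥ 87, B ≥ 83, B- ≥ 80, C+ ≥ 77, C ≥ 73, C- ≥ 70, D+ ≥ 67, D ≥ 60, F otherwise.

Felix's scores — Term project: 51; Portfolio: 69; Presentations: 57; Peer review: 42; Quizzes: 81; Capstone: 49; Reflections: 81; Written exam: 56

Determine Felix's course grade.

Weighted total:
  Term project 51 × 0.12 = 6.12
  Portfolio 69 × 0.15 = 10.35
  Presentations 57 × 0.08 = 4.56
  Peer review 42 × 0.12 = 5.04
  Quizzes 81 × 0.09 = 7.29
  Capstone 49 × 0.17 = 8.33
  Reflections 81 × 0.12 = 9.72
  Written exam 56 × 0.15 = 8.4
Sum = 59.81
59.81 < 60 → F

F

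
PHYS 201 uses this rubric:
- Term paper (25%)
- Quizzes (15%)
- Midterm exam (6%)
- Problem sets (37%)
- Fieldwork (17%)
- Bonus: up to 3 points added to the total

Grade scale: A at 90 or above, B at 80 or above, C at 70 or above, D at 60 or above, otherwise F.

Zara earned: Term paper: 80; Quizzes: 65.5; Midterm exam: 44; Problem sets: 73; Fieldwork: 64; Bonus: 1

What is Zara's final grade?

Weighted total:
  Term paper 80 × 0.25 = 20
  Quizzes 65.5 × 0.15 = 9.825
  Midterm exam 44 × 0.06 = 2.64
  Problem sets 73 × 0.37 = 27.01
  Fieldwork 64 × 0.17 = 10.88
Sum = 70.355
Bonus: 70.355 + 1 = 71.355
71.355 is ≥ 70 and < 80 → C

C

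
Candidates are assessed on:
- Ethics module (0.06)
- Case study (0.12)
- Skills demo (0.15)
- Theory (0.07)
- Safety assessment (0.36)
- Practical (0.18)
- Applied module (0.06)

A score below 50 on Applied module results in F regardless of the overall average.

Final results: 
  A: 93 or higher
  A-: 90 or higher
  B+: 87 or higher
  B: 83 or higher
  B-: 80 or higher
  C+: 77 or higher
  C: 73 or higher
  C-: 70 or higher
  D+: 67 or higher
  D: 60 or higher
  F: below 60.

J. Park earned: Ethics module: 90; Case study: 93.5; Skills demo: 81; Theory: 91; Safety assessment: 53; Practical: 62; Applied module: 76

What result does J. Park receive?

D+

Applied module score 76 ≥ 50: minimum met.
Weighted total:
  Ethics module 90 × 0.06 = 5.4
  Case study 93.5 × 0.12 = 11.22
  Skills demo 81 × 0.15 = 12.15
  Theory 91 × 0.07 = 6.37
  Safety assessment 53 × 0.36 = 19.08
  Practical 62 × 0.18 = 11.16
  Applied module 76 × 0.06 = 4.56
Sum = 69.94
69.94 is ≥ 67 and < 70 → D+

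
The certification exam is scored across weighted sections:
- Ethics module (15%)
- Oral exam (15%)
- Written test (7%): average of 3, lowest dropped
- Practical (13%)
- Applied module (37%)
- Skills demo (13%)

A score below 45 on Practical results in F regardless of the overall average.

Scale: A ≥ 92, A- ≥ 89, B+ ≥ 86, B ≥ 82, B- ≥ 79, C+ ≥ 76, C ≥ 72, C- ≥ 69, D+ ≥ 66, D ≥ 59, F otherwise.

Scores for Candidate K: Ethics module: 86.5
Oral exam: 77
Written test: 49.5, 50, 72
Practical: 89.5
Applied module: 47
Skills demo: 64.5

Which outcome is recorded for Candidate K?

Written test: drop 49.5 → average of remaining 2 = 122/2 = 61
Practical score 89.5 ≥ 45: minimum met.
Weighted total:
  Ethics module 86.5 × 0.15 = 12.975
  Oral exam 77 × 0.15 = 11.55
  Written test 61 × 0.07 = 4.27
  Practical 89.5 × 0.13 = 11.635
  Applied module 47 × 0.37 = 17.39
  Skills demo 64.5 × 0.13 = 8.385
Sum = 66.205
66.205 is ≥ 66 and < 69 → D+

D+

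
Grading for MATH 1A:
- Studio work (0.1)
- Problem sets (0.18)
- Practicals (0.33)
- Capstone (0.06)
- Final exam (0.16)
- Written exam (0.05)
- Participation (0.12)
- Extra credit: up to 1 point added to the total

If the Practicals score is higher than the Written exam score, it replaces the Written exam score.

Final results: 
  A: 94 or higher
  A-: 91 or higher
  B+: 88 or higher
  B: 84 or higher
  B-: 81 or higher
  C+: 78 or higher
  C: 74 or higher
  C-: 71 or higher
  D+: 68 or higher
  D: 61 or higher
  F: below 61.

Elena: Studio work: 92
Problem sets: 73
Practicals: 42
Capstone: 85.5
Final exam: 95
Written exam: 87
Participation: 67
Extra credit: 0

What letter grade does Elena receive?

Practicals (42) ≤ Written exam (87), so Written exam stays at 87.
Weighted total:
  Studio work 92 × 0.1 = 9.2
  Problem sets 73 × 0.18 = 13.14
  Practicals 42 × 0.33 = 13.86
  Capstone 85.5 × 0.06 = 5.13
  Final exam 95 × 0.16 = 15.2
  Written exam 87 × 0.05 = 4.35
  Participation 67 × 0.12 = 8.04
Sum = 68.92
Extra credit: 68.92 + 0 = 68.92
68.92 is ≥ 68 and < 71 → D+

D+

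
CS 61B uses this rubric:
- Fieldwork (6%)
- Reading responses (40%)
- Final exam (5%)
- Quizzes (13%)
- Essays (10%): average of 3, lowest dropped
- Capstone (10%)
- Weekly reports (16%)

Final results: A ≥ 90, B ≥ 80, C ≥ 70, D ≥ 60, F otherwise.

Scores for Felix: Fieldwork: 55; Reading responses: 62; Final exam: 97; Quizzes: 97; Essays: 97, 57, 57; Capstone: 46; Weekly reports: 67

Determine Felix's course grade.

D

Essays: drop 57 → average of remaining 2 = 154/2 = 77
Weighted total:
  Fieldwork 55 × 0.06 = 3.3
  Reading responses 62 × 0.4 = 24.8
  Final exam 97 × 0.05 = 4.85
  Quizzes 97 × 0.13 = 12.61
  Essays 77 × 0.1 = 7.7
  Capstone 46 × 0.1 = 4.6
  Weekly reports 67 × 0.16 = 10.72
Sum = 68.58
68.58 is ≥ 60 and < 70 → D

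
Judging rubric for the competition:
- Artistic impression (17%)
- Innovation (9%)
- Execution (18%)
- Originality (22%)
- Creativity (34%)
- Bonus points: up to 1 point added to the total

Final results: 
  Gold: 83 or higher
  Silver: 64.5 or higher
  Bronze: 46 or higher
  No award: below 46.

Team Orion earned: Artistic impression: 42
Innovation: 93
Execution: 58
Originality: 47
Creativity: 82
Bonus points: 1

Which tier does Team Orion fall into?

Silver

Weighted total:
  Artistic impression 42 × 0.17 = 7.14
  Innovation 93 × 0.09 = 8.37
  Execution 58 × 0.18 = 10.44
  Originality 47 × 0.22 = 10.34
  Creativity 82 × 0.34 = 27.88
Sum = 64.17
Bonus points: 64.17 + 1 = 65.17
65.17 is ≥ 64.5 and < 83 → Silver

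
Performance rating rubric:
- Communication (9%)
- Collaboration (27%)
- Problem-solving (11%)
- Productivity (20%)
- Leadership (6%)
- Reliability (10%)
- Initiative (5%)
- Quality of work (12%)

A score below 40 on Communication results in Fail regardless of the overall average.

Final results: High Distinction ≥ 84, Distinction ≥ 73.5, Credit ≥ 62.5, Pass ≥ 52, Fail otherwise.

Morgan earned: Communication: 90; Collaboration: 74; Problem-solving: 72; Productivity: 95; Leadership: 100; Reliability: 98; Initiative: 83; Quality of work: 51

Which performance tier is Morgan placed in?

Distinction

Communication score 90 ≥ 40: minimum met.
Weighted total:
  Communication 90 × 0.09 = 8.1
  Collaboration 74 × 0.27 = 19.98
  Problem-solving 72 × 0.11 = 7.92
  Productivity 95 × 0.2 = 19
  Leadership 100 × 0.06 = 6
  Reliability 98 × 0.1 = 9.8
  Initiative 83 × 0.05 = 4.15
  Quality of work 51 × 0.12 = 6.12
Sum = 81.07
81.07 is ≥ 73.5 and < 84 → Distinction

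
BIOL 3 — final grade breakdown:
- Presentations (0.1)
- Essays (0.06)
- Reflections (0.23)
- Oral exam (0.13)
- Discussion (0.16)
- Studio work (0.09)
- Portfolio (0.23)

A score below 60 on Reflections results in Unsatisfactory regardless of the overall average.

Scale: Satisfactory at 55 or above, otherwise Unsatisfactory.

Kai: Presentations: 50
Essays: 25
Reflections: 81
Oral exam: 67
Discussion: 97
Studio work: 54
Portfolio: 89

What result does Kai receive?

Reflections score 81 ≥ 60: minimum met.
Weighted total:
  Presentations 50 × 0.1 = 5
  Essays 25 × 0.06 = 1.5
  Reflections 81 × 0.23 = 18.63
  Oral exam 67 × 0.13 = 8.71
  Discussion 97 × 0.16 = 15.52
  Studio work 54 × 0.09 = 4.86
  Portfolio 89 × 0.23 = 20.47
Sum = 74.69
74.69 ≥ 55 → Satisfactory

Satisfactory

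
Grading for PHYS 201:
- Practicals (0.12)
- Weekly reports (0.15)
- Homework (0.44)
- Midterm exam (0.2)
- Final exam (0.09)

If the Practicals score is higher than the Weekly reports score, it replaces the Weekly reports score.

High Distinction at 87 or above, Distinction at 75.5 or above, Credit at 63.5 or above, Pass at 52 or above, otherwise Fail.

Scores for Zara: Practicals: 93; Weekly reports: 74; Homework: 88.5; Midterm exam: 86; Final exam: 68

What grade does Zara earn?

High Distinction

Practicals (93) > Weekly reports (74), so Weekly reports counts as 93.
Weighted total:
  Practicals 93 × 0.12 = 11.16
  Weekly reports 93 × 0.15 = 13.95
  Homework 88.5 × 0.44 = 38.94
  Midterm exam 86 × 0.2 = 17.2
  Final exam 68 × 0.09 = 6.12
Sum = 87.37
87.37 ≥ 87 → High Distinction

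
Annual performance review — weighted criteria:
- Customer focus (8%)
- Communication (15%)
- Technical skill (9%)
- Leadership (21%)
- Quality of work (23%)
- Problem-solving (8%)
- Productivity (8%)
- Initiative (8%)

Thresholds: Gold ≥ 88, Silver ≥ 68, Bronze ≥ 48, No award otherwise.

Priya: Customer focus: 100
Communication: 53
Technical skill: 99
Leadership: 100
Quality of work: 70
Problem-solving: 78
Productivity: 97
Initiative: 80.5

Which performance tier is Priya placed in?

Weighted total:
  Customer focus 100 × 0.08 = 8
  Communication 53 × 0.15 = 7.95
  Technical skill 99 × 0.09 = 8.91
  Leadership 100 × 0.21 = 21
  Quality of work 70 × 0.23 = 16.1
  Problem-solving 78 × 0.08 = 6.24
  Productivity 97 × 0.08 = 7.76
  Initiative 80.5 × 0.08 = 6.44
Sum = 82.4
82.4 is ≥ 68 and < 88 → Silver

Silver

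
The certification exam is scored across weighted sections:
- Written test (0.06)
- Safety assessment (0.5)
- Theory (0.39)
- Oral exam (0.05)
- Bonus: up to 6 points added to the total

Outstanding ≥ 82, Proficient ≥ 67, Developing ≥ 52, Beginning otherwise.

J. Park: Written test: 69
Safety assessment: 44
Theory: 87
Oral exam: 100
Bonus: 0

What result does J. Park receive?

Weighted total:
  Written test 69 × 0.06 = 4.14
  Safety assessment 44 × 0.5 = 22
  Theory 87 × 0.39 = 33.93
  Oral exam 100 × 0.05 = 5
Sum = 65.07
Bonus: 65.07 + 0 = 65.07
65.07 is ≥ 52 and < 67 → Developing

Developing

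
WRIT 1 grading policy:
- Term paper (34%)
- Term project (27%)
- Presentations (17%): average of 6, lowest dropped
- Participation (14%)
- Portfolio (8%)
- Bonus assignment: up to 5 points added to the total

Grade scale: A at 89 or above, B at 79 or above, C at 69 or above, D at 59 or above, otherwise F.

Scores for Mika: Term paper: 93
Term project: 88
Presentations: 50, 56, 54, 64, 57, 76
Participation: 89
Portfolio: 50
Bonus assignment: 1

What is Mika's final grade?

Presentations: drop 50 → average of remaining 5 = 307/5 = 61.4
Weighted total:
  Term paper 93 × 0.34 = 31.62
  Term project 88 × 0.27 = 23.76
  Presentations 61.4 × 0.17 = 10.438
  Participation 89 × 0.14 = 12.46
  Portfolio 50 × 0.08 = 4
Sum = 82.278
Bonus assignment: 82.278 + 1 = 83.278
83.278 is ≥ 79 and < 89 → B

B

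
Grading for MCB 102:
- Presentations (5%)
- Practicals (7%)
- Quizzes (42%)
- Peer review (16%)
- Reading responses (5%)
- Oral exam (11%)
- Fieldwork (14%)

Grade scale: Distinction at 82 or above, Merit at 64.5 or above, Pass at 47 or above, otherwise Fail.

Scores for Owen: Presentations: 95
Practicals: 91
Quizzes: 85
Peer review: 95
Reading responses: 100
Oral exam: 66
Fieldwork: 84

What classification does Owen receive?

Distinction

Weighted total:
  Presentations 95 × 0.05 = 4.75
  Practicals 91 × 0.07 = 6.37
  Quizzes 85 × 0.42 = 35.7
  Peer review 95 × 0.16 = 15.2
  Reading responses 100 × 0.05 = 5
  Oral exam 66 × 0.11 = 7.26
  Fieldwork 84 × 0.14 = 11.76
Sum = 86.04
86.04 ≥ 82 → Distinction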